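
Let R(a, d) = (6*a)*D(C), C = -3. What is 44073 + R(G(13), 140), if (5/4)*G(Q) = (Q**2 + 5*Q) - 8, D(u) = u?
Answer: 204093/5 ≈ 40819.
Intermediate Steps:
G(Q) = -32/5 + 4*Q + 4*Q**2/5 (G(Q) = 4*((Q**2 + 5*Q) - 8)/5 = 4*(-8 + Q**2 + 5*Q)/5 = -32/5 + 4*Q + 4*Q**2/5)
R(a, d) = -18*a (R(a, d) = (6*a)*(-3) = -18*a)
44073 + R(G(13), 140) = 44073 - 18*(-32/5 + 4*13 + (4/5)*13**2) = 44073 - 18*(-32/5 + 52 + (4/5)*169) = 44073 - 18*(-32/5 + 52 + 676/5) = 44073 - 18*904/5 = 44073 - 16272/5 = 204093/5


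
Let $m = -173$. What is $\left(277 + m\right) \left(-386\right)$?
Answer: $-40144$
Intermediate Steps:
$\left(277 + m\right) \left(-386\right) = \left(277 - 173\right) \left(-386\right) = 104 \left(-386\right) = -40144$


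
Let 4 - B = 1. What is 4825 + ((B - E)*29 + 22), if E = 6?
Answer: 4760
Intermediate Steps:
B = 3 (B = 4 - 1*1 = 4 - 1 = 3)
4825 + ((B - E)*29 + 22) = 4825 + ((3 - 1*6)*29 + 22) = 4825 + ((3 - 6)*29 + 22) = 4825 + (-3*29 + 22) = 4825 + (-87 + 22) = 4825 - 65 = 4760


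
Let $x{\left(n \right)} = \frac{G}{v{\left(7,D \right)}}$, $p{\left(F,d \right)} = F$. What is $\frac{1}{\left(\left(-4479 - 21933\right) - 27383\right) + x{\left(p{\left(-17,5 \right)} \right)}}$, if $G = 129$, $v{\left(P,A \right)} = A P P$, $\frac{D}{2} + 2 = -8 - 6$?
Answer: $- \frac{1568}{84350689} \approx -1.8589 \cdot 10^{-5}$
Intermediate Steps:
$D = -32$ ($D = -4 + 2 \left(-8 - 6\right) = -4 + 2 \left(-14\right) = -4 - 28 = -32$)
$v{\left(P,A \right)} = A P^{2}$
$x{\left(n \right)} = - \frac{129}{1568}$ ($x{\left(n \right)} = \frac{129}{\left(-32\right) 7^{2}} = \frac{129}{\left(-32\right) 49} = \frac{129}{-1568} = 129 \left(- \frac{1}{1568}\right) = - \frac{129}{1568}$)
$\frac{1}{\left(\left(-4479 - 21933\right) - 27383\right) + x{\left(p{\left(-17,5 \right)} \right)}} = \frac{1}{\left(\left(-4479 - 21933\right) - 27383\right) - \frac{129}{1568}} = \frac{1}{\left(-26412 - 27383\right) - \frac{129}{1568}} = \frac{1}{-53795 - \frac{129}{1568}} = \frac{1}{- \frac{84350689}{1568}} = - \frac{1568}{84350689}$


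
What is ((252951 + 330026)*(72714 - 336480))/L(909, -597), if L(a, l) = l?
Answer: 51256503794/199 ≈ 2.5757e+8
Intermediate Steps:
((252951 + 330026)*(72714 - 336480))/L(909, -597) = ((252951 + 330026)*(72714 - 336480))/(-597) = (582977*(-263766))*(-1/597) = -153769511382*(-1/597) = 51256503794/199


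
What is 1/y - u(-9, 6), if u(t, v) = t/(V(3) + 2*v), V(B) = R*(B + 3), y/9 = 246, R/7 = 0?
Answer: 3323/4428 ≈ 0.75045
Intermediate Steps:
R = 0 (R = 7*0 = 0)
y = 2214 (y = 9*246 = 2214)
V(B) = 0 (V(B) = 0*(B + 3) = 0*(3 + B) = 0)
u(t, v) = t/(2*v) (u(t, v) = t/(0 + 2*v) = t/((2*v)) = (1/(2*v))*t = t/(2*v))
1/y - u(-9, 6) = 1/2214 - (-9)/(2*6) = 1/2214 - 1*(-¾) = 1/2214 + ¾ = 3323/4428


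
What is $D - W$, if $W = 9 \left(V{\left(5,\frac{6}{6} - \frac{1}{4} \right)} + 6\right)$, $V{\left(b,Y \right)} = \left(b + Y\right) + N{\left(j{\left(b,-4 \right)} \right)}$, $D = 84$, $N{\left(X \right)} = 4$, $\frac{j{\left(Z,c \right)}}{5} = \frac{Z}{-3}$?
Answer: $- \frac{231}{4} \approx -57.75$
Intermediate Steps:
$j{\left(Z,c \right)} = - \frac{5 Z}{3}$ ($j{\left(Z,c \right)} = 5 \frac{Z}{-3} = 5 Z \left(- \frac{1}{3}\right) = 5 \left(- \frac{Z}{3}\right) = - \frac{5 Z}{3}$)
$V{\left(b,Y \right)} = 4 + Y + b$ ($V{\left(b,Y \right)} = \left(b + Y\right) + 4 = \left(Y + b\right) + 4 = 4 + Y + b$)
$W = \frac{567}{4}$ ($W = 9 \left(\left(4 + \left(\frac{6}{6} - \frac{1}{4}\right) + 5\right) + 6\right) = 9 \left(\left(4 + \left(6 \cdot \frac{1}{6} - \frac{1}{4}\right) + 5\right) + 6\right) = 9 \left(\left(4 + \left(1 - \frac{1}{4}\right) + 5\right) + 6\right) = 9 \left(\left(4 + \frac{3}{4} + 5\right) + 6\right) = 9 \left(\frac{39}{4} + 6\right) = 9 \cdot \frac{63}{4} = \frac{567}{4} \approx 141.75$)
$D - W = 84 - \frac{567}{4} = - \frac{231}{4}$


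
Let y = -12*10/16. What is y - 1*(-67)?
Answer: 119/2 ≈ 59.500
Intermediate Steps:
y = -15/2 (y = -120*1/16 = -15/2 ≈ -7.5000)
y - 1*(-67) = -15/2 - 1*(-67) = -15/2 + 67 = 119/2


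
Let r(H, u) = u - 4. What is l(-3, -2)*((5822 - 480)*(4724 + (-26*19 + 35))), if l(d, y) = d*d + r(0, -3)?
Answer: 45567260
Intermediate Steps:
r(H, u) = -4 + u
l(d, y) = -7 + d² (l(d, y) = d*d + (-4 - 3) = d² - 7 = -7 + d²)
l(-3, -2)*((5822 - 480)*(4724 + (-26*19 + 35))) = (-7 + (-3)²)*((5822 - 480)*(4724 + (-26*19 + 35))) = (-7 + 9)*(5342*(4724 + (-494 + 35))) = 2*(5342*(4724 - 459)) = 2*(5342*4265) = 2*22783630 = 45567260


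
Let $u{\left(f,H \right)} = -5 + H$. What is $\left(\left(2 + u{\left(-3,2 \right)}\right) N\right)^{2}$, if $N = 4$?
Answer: $16$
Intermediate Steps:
$\left(\left(2 + u{\left(-3,2 \right)}\right) N\right)^{2} = \left(\left(2 + \left(-5 + 2\right)\right) 4\right)^{2} = \left(\left(2 - 3\right) 4\right)^{2} = \left(\left(-1\right) 4\right)^{2} = \left(-4\right)^{2} = 16$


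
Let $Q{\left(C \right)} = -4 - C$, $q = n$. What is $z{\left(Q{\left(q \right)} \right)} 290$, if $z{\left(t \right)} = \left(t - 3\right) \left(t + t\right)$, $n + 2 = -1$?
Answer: $2320$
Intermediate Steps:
$n = -3$ ($n = -2 - 1 = -3$)
$q = -3$
$z{\left(t \right)} = 2 t \left(-3 + t\right)$ ($z{\left(t \right)} = \left(-3 + t\right) 2 t = 2 t \left(-3 + t\right)$)
$z{\left(Q{\left(q \right)} \right)} 290 = 2 \left(-4 - -3\right) \left(-3 - 1\right) 290 = 2 \left(-4 + 3\right) \left(-3 + \left(-4 + 3\right)\right) 290 = 2 \left(-1\right) \left(-3 - 1\right) 290 = 2 \left(-1\right) \left(-4\right) 290 = 8 \cdot 290 = 2320$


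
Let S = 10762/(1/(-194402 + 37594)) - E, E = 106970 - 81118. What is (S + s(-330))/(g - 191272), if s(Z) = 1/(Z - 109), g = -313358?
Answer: 35278741313/10549170 ≈ 3344.2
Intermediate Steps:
E = 25852
s(Z) = 1/(-109 + Z)
S = -1687593548 (S = 10762/(1/(-194402 + 37594)) - 1*25852 = 10762/(1/(-156808)) - 25852 = 10762/(-1/156808) - 25852 = 10762*(-156808) - 25852 = -1687567696 - 25852 = -1687593548)
(S + s(-330))/(g - 191272) = (-1687593548 + 1/(-109 - 330))/(-313358 - 191272) = (-1687593548 + 1/(-439))/(-504630) = (-1687593548 - 1/439)*(-1/504630) = -740853567573/439*(-1/504630) = 35278741313/10549170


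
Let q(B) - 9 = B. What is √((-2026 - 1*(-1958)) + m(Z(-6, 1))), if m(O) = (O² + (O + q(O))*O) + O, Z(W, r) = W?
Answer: 2*I*√5 ≈ 4.4721*I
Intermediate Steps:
q(B) = 9 + B
m(O) = O + O² + O*(9 + 2*O) (m(O) = (O² + (O + (9 + O))*O) + O = (O² + (9 + 2*O)*O) + O = (O² + O*(9 + 2*O)) + O = O + O² + O*(9 + 2*O))
√((-2026 - 1*(-1958)) + m(Z(-6, 1))) = √((-2026 - 1*(-1958)) - 6*(10 + 3*(-6))) = √((-2026 + 1958) - 6*(10 - 18)) = √(-68 - 6*(-8)) = √(-68 + 48) = √(-20) = 2*I*√5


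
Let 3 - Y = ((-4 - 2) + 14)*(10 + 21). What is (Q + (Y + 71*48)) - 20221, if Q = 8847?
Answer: -8211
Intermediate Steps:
Y = -245 (Y = 3 - ((-4 - 2) + 14)*(10 + 21) = 3 - (-6 + 14)*31 = 3 - 8*31 = 3 - 1*248 = 3 - 248 = -245)
(Q + (Y + 71*48)) - 20221 = (8847 + (-245 + 71*48)) - 20221 = (8847 + (-245 + 3408)) - 20221 = (8847 + 3163) - 20221 = 12010 - 20221 = -8211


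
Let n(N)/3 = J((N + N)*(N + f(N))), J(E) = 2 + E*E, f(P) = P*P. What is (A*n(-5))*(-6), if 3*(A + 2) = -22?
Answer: 6720336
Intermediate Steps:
A = -28/3 (A = -2 + (1/3)*(-22) = -2 - 22/3 = -28/3 ≈ -9.3333)
f(P) = P**2
J(E) = 2 + E**2
n(N) = 6 + 12*N**2*(N + N**2)**2 (n(N) = 3*(2 + ((N + N)*(N + N**2))**2) = 3*(2 + ((2*N)*(N + N**2))**2) = 3*(2 + (2*N*(N + N**2))**2) = 3*(2 + 4*N**2*(N + N**2)**2) = 6 + 12*N**2*(N + N**2)**2)
(A*n(-5))*(-6) = -28*(6 + 12*(-5)**4*(1 - 5)**2)/3*(-6) = -28*(6 + 12*625*(-4)**2)/3*(-6) = -28*(6 + 12*625*16)/3*(-6) = -28*(6 + 120000)/3*(-6) = -28/3*120006*(-6) = -1120056*(-6) = 6720336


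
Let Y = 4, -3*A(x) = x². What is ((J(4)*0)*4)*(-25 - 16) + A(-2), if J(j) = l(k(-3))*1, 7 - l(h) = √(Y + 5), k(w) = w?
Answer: -4/3 ≈ -1.3333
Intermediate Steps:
A(x) = -x²/3
l(h) = 4 (l(h) = 7 - √(4 + 5) = 7 - √9 = 7 - 1*3 = 7 - 3 = 4)
J(j) = 4 (J(j) = 4*1 = 4)
((J(4)*0)*4)*(-25 - 16) + A(-2) = ((4*0)*4)*(-25 - 16) - ⅓*(-2)² = (0*4)*(-41) - ⅓*4 = 0*(-41) - 4/3 = 0 - 4/3 = -4/3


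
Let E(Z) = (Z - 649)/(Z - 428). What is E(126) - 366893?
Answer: -110801163/302 ≈ -3.6689e+5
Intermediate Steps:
E(Z) = (-649 + Z)/(-428 + Z)
E(126) - 366893 = (-649 + 126)/(-428 + 126) - 366893 = -523/(-302) - 366893 = -1/302*(-523) - 366893 = 523/302 - 366893 = -110801163/302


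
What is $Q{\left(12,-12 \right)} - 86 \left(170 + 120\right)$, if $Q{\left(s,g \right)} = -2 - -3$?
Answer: $-24939$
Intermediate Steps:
$Q{\left(s,g \right)} = 1$ ($Q{\left(s,g \right)} = -2 + 3 = 1$)
$Q{\left(12,-12 \right)} - 86 \left(170 + 120\right) = 1 - 86 \left(170 + 120\right) = 1 - 24940 = -24939$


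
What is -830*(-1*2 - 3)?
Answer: 4150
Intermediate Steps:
-830*(-1*2 - 3) = -830*(-2 - 3) = -830*(-5) = 4150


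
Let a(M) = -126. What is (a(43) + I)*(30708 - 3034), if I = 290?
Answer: 4538536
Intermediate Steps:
(a(43) + I)*(30708 - 3034) = (-126 + 290)*(30708 - 3034) = 164*27674 = 4538536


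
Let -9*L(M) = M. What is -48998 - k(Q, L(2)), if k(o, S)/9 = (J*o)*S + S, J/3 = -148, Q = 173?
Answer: -202620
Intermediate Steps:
J = -444 (J = 3*(-148) = -444)
L(M) = -M/9
k(o, S) = 9*S - 3996*S*o (k(o, S) = 9*((-444*o)*S + S) = 9*(-444*S*o + S) = 9*(S - 444*S*o) = 9*S - 3996*S*o)
-48998 - k(Q, L(2)) = -48998 - 9*(-⅑*2)*(1 - 444*173) = -48998 - 9*(-2)*(1 - 76812)/9 = -48998 - 9*(-2)*(-76811)/9 = -48998 - 1*153622 = -48998 - 153622 = -202620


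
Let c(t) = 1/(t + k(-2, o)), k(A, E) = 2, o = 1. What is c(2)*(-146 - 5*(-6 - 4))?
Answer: -24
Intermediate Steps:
c(t) = 1/(2 + t) (c(t) = 1/(t + 2) = 1/(2 + t))
c(2)*(-146 - 5*(-6 - 4)) = (-146 - 5*(-6 - 4))/(2 + 2) = (-146 - 5*(-10))/4 = (-146 + 50)/4 = (1/4)*(-96) = -24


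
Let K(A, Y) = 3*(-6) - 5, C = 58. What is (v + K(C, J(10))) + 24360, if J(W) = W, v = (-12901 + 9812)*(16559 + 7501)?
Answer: -74297003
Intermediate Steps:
v = -74321340 (v = -3089*24060 = -74321340)
K(A, Y) = -23 (K(A, Y) = -18 - 5 = -23)
(v + K(C, J(10))) + 24360 = (-74321340 - 23) + 24360 = -74321363 + 24360 = -74297003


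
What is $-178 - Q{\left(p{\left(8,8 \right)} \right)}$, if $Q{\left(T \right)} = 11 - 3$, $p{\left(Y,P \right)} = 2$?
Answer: $-186$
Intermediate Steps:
$Q{\left(T \right)} = 8$ ($Q{\left(T \right)} = 11 - 3 = 8$)
$-178 - Q{\left(p{\left(8,8 \right)} \right)} = -178 - 8 = -186$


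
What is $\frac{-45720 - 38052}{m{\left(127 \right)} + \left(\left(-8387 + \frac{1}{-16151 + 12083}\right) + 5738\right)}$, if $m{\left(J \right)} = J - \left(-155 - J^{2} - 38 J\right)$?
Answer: $- \frac{340784496}{75615983} \approx -4.5068$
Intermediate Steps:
$m{\left(J \right)} = 155 + J^{2} + 39 J$ ($m{\left(J \right)} = J + \left(\left(J^{2} + 38 J\right) + 155\right) = J + \left(155 + J^{2} + 38 J\right) = 155 + J^{2} + 39 J$)
$\frac{-45720 - 38052}{m{\left(127 \right)} + \left(\left(-8387 + \frac{1}{-16151 + 12083}\right) + 5738\right)} = \frac{-45720 - 38052}{\left(155 + 127^{2} + 39 \cdot 127\right) + \left(\left(-8387 + \frac{1}{-16151 + 12083}\right) + 5738\right)} = - \frac{83772}{\left(155 + 16129 + 4953\right) + \left(\left(-8387 + \frac{1}{-4068}\right) + 5738\right)} = - \frac{83772}{21237 + \left(\left(-8387 - \frac{1}{4068}\right) + 5738\right)} = - \frac{83772}{21237 + \left(- \frac{34118317}{4068} + 5738\right)} = - \frac{83772}{21237 - \frac{10776133}{4068}} = - \frac{83772}{\frac{75615983}{4068}} = \left(-83772\right) \frac{4068}{75615983} = - \frac{340784496}{75615983}$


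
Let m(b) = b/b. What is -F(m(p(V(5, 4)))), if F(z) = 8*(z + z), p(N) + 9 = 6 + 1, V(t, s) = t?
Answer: -16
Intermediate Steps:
p(N) = -2 (p(N) = -9 + (6 + 1) = -9 + 7 = -2)
m(b) = 1
F(z) = 16*z (F(z) = 8*(2*z) = 16*z)
-F(m(p(V(5, 4)))) = -16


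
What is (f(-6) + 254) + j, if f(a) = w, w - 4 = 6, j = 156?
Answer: 420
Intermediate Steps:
w = 10 (w = 4 + 6 = 10)
f(a) = 10
(f(-6) + 254) + j = (10 + 254) + 156 = 264 + 156 = 420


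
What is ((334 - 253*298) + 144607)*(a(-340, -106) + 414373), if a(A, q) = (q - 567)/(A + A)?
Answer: 1152738714483/40 ≈ 2.8818e+10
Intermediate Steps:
a(A, q) = (-567 + q)/(2*A) (a(A, q) = (-567 + q)/((2*A)) = (-567 + q)*(1/(2*A)) = (-567 + q)/(2*A))
((334 - 253*298) + 144607)*(a(-340, -106) + 414373) = ((334 - 253*298) + 144607)*((½)*(-567 - 106)/(-340) + 414373) = ((334 - 75394) + 144607)*((½)*(-1/340)*(-673) + 414373) = (-75060 + 144607)*(673/680 + 414373) = 69547*(281774313/680) = 1152738714483/40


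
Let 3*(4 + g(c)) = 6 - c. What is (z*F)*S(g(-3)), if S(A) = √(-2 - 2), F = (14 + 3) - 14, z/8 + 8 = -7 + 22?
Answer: 336*I ≈ 336.0*I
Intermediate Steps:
g(c) = -2 - c/3 (g(c) = -4 + (6 - c)/3 = -4 + (2 - c/3) = -2 - c/3)
z = 56 (z = -64 + 8*(-7 + 22) = -64 + 8*15 = -64 + 120 = 56)
F = 3 (F = 17 - 14 = 3)
S(A) = 2*I (S(A) = √(-4) = 2*I)
(z*F)*S(g(-3)) = (56*3)*(2*I) = 168*(2*I) = 336*I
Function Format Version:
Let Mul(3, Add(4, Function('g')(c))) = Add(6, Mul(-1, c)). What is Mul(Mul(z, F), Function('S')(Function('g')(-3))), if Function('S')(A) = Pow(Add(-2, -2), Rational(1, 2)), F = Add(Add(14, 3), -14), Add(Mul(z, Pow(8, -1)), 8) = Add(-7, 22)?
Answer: Mul(336, I) ≈ Mul(336.00, I)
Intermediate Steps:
Function('g')(c) = Add(-2, Mul(Rational(-1, 3), c)) (Function('g')(c) = Add(-4, Mul(Rational(1, 3), Add(6, Mul(-1, c)))) = Add(-4, Add(2, Mul(Rational(-1, 3), c))) = Add(-2, Mul(Rational(-1, 3), c)))
z = 56 (z = Add(-64, Mul(8, Add(-7, 22))) = Add(-64, Mul(8, 15)) = Add(-64, 120) = 56)
F = 3 (F = Add(17, -14) = 3)
Function('S')(A) = Mul(2, I) (Function('S')(A) = Pow(-4, Rational(1, 2)) = Mul(2, I))
Mul(Mul(z, F), Function('S')(Function('g')(-3))) = Mul(Mul(56, 3), Mul(2, I)) = Mul(168, Mul(2, I)) = Mul(336, I)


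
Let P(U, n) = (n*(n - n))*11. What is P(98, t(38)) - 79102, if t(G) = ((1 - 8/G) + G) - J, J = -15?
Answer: -79102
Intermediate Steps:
t(G) = 16 + G - 8/G (t(G) = ((1 - 8/G) + G) - 1*(-15) = (1 + G - 8/G) + 15 = 16 + G - 8/G)
P(U, n) = 0 (P(U, n) = (n*0)*11 = 0*11 = 0)
P(98, t(38)) - 79102 = 0 - 79102 = -79102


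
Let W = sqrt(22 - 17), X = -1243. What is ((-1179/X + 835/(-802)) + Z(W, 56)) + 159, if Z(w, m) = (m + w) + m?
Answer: 270063759/996886 + sqrt(5) ≈ 273.14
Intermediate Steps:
W = sqrt(5) ≈ 2.2361
Z(w, m) = w + 2*m
((-1179/X + 835/(-802)) + Z(W, 56)) + 159 = ((-1179/(-1243) + 835/(-802)) + (sqrt(5) + 2*56)) + 159 = ((-1179*(-1/1243) + 835*(-1/802)) + (sqrt(5) + 112)) + 159 = ((1179/1243 - 835/802) + (112 + sqrt(5))) + 159 = (-92347/996886 + (112 + sqrt(5))) + 159 = (111558885/996886 + sqrt(5)) + 159 = 270063759/996886 + sqrt(5)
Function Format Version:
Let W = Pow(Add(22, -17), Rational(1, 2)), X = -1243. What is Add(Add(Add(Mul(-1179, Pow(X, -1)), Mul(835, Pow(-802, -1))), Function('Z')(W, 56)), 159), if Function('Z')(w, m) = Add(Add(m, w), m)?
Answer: Add(Rational(270063759, 996886), Pow(5, Rational(1, 2))) ≈ 273.14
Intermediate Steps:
W = Pow(5, Rational(1, 2)) ≈ 2.2361
Function('Z')(w, m) = Add(w, Mul(2, m))
Add(Add(Add(Mul(-1179, Pow(X, -1)), Mul(835, Pow(-802, -1))), Function('Z')(W, 56)), 159) = Add(Add(Add(Mul(-1179, Pow(-1243, -1)), Mul(835, Pow(-802, -1))), Add(Pow(5, Rational(1, 2)), Mul(2, 56))), 159) = Add(Add(Add(Mul(-1179, Rational(-1, 1243)), Mul(835, Rational(-1, 802))), Add(Pow(5, Rational(1, 2)), 112)), 159) = Add(Add(Add(Rational(1179, 1243), Rational(-835, 802)), Add(112, Pow(5, Rational(1, 2)))), 159) = Add(Add(Rational(-92347, 996886), Add(112, Pow(5, Rational(1, 2)))), 159) = Add(Add(Rational(111558885, 996886), Pow(5, Rational(1, 2))), 159) = Add(Rational(270063759, 996886), Pow(5, Rational(1, 2)))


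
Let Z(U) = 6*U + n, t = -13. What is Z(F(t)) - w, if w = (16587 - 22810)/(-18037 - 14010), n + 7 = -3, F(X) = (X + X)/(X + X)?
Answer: -134411/32047 ≈ -4.1942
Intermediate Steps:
F(X) = 1 (F(X) = (2*X)/((2*X)) = (2*X)*(1/(2*X)) = 1)
n = -10 (n = -7 - 3 = -10)
Z(U) = -10 + 6*U (Z(U) = 6*U - 10 = -10 + 6*U)
w = 6223/32047 (w = -6223/(-32047) = -6223*(-1/32047) = 6223/32047 ≈ 0.19418)
Z(F(t)) - w = (-10 + 6*1) - 1*6223/32047 = (-10 + 6) - 6223/32047 = -4 - 6223/32047 = -134411/32047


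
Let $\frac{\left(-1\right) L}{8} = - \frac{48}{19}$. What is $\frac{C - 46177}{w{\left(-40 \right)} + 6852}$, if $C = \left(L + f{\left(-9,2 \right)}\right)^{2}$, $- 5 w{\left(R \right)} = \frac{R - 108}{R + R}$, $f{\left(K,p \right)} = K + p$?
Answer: $- \frac{1660689600}{247343843} \approx -6.7141$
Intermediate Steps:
$w{\left(R \right)} = - \frac{-108 + R}{10 R}$ ($w{\left(R \right)} = - \frac{\left(R - 108\right) \frac{1}{R + R}}{5} = - \frac{\left(-108 + R\right) \frac{1}{2 R}}{5} = - \frac{\frac{1}{2} \frac{1}{R} \left(-108 + R\right)}{5} = - \frac{-108 + R}{10 R}$)
$L = \frac{384}{19}$ ($L = - 8 \left(- \frac{48}{19}\right) = - 8 \left(\left(-48\right) \frac{1}{19}\right) = \left(-8\right) \left(- \frac{48}{19}\right) = \frac{384}{19} \approx 20.211$)
$C = \frac{63001}{361}$ ($C = \left(\frac{384}{19} + \left(-9 + 2\right)\right)^{2} = \left(\frac{384}{19} - 7\right)^{2} = \left(\frac{251}{19}\right)^{2} = \frac{63001}{361} \approx 174.52$)
$\frac{C - 46177}{w{\left(-40 \right)} + 6852} = \frac{\frac{63001}{361} - 46177}{\frac{108 - -40}{10 \left(-40\right)} + 6852} = - \frac{16606896}{361 \left(\frac{1}{10} \left(- \frac{1}{40}\right) \left(108 + 40\right) + 6852\right)} = - \frac{16606896}{361 \left(\frac{1}{10} \left(- \frac{1}{40}\right) 148 + 6852\right)} = - \frac{16606896}{361 \left(- \frac{37}{100} + 6852\right)} = - \frac{16606896}{361 \cdot \frac{685163}{100}} = \left(- \frac{16606896}{361}\right) \frac{100}{685163} = - \frac{1660689600}{247343843}$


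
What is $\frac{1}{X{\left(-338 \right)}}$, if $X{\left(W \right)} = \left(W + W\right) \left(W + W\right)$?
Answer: $\frac{1}{456976} \approx 2.1883 \cdot 10^{-6}$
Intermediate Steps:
$X{\left(W \right)} = 4 W^{2}$ ($X{\left(W \right)} = 2 W 2 W = 4 W^{2}$)
$\frac{1}{X{\left(-338 \right)}} = \frac{1}{4 \left(-338\right)^{2}} = \frac{1}{4 \cdot 114244} = \frac{1}{456976}$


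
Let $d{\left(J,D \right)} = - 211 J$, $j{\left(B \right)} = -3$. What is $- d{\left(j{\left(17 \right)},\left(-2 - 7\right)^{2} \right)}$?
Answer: $-633$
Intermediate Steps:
$- d{\left(j{\left(17 \right)},\left(-2 - 7\right)^{2} \right)} = - \left(-211\right) \left(-3\right) = \left(-1\right) 633 = -633$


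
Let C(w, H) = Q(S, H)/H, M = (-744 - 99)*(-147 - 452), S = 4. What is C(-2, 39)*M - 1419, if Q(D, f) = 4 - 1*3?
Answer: 149872/13 ≈ 11529.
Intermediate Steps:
Q(D, f) = 1 (Q(D, f) = 4 - 3 = 1)
M = 504957 (M = -843*(-599) = 504957)
C(w, H) = 1/H
C(-2, 39)*M - 1419 = 504957/39 - 1419 = (1/39)*504957 - 1419 = 168319/13 - 1419 = 149872/13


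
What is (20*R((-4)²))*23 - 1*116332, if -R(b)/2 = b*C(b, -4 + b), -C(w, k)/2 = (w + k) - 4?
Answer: 590228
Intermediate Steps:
C(w, k) = 8 - 2*k - 2*w (C(w, k) = -2*((w + k) - 4) = -2*((k + w) - 4) = -2*(-4 + k + w) = 8 - 2*k - 2*w)
R(b) = -2*b*(16 - 4*b) (R(b) = -2*b*(8 - 2*(-4 + b) - 2*b) = -2*b*(8 + (8 - 2*b) - 2*b) = -2*b*(16 - 4*b))
(20*R((-4)²))*23 - 1*116332 = (20*(8*(-4)²*(-4 + (-4)²)))*23 - 1*116332 = (20*(8*16*(-4 + 16)))*23 - 116332 = (20*(8*16*12))*23 - 116332 = (20*1536)*23 - 116332 = 30720*23 - 116332 = 706560 - 116332 = 590228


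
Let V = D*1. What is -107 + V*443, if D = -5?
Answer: -2322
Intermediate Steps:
V = -5 (V = -5*1 = -5)
-107 + V*443 = -107 - 5*443 = -107 - 2215 = -2322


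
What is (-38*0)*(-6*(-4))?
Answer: 0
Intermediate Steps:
(-38*0)*(-6*(-4)) = 0*24 = 0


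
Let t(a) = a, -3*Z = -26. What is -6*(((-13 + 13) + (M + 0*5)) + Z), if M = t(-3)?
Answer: -34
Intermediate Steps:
Z = 26/3 (Z = -⅓*(-26) = 26/3 ≈ 8.6667)
M = -3
-6*(((-13 + 13) + (M + 0*5)) + Z) = -6*(((-13 + 13) + (-3 + 0*5)) + 26/3) = -6*((0 + (-3 + 0)) + 26/3) = -6*((0 - 3) + 26/3) = -6*(-3 + 26/3) = -6*17/3 = -34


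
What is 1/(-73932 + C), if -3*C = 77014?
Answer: -3/298810 ≈ -1.0040e-5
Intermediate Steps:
C = -77014/3 (C = -1/3*77014 = -77014/3 ≈ -25671.)
1/(-73932 + C) = 1/(-73932 - 77014/3) = 1/(-298810/3) = -3/298810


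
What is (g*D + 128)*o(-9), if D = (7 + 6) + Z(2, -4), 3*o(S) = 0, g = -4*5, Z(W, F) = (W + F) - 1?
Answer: 0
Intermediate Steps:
Z(W, F) = -1 + F + W (Z(W, F) = (F + W) - 1 = -1 + F + W)
g = -20
o(S) = 0 (o(S) = (⅓)*0 = 0)
D = 10 (D = (7 + 6) + (-1 - 4 + 2) = 13 - 3 = 10)
(g*D + 128)*o(-9) = (-20*10 + 128)*0 = (-200 + 128)*0 = -72*0 = 0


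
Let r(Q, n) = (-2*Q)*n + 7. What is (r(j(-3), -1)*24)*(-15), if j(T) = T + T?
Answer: 1800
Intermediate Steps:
j(T) = 2*T
r(Q, n) = 7 - 2*Q*n (r(Q, n) = -2*Q*n + 7 = 7 - 2*Q*n)
(r(j(-3), -1)*24)*(-15) = ((7 - 2*2*(-3)*(-1))*24)*(-15) = ((7 - 2*(-6)*(-1))*24)*(-15) = ((7 - 12)*24)*(-15) = -5*24*(-15) = -120*(-15) = 1800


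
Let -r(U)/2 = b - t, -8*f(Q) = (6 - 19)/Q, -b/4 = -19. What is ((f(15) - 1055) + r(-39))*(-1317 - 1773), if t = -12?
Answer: 15213821/4 ≈ 3.8035e+6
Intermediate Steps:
b = 76 (b = -4*(-19) = 76)
f(Q) = 13/(8*Q) (f(Q) = -(6 - 19)/(8*Q) = -(-13)/(8*Q) = 13/(8*Q))
r(U) = -176 (r(U) = -2*(76 - 1*(-12)) = -2*(76 + 12) = -2*88 = -176)
((f(15) - 1055) + r(-39))*(-1317 - 1773) = (((13/8)/15 - 1055) - 176)*(-1317 - 1773) = (((13/8)*(1/15) - 1055) - 176)*(-3090) = ((13/120 - 1055) - 176)*(-3090) = (-126587/120 - 176)*(-3090) = -147707/120*(-3090) = 15213821/4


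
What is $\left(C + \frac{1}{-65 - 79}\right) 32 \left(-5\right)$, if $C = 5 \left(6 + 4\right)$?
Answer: $- \frac{71990}{9} \approx -7998.9$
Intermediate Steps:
$C = 50$ ($C = 5 \cdot 10 = 50$)
$\left(C + \frac{1}{-65 - 79}\right) 32 \left(-5\right) = \left(50 + \frac{1}{-65 - 79}\right) 32 \left(-5\right) = \left(50 + \frac{1}{-144}\right) \left(-160\right) = \left(50 - \frac{1}{144}\right) \left(-160\right) = \frac{7199}{144} \left(-160\right) = - \frac{71990}{9}$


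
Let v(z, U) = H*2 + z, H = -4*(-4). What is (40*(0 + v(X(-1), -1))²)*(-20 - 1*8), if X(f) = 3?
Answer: -1372000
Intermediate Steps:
H = 16
v(z, U) = 32 + z (v(z, U) = 16*2 + z = 32 + z)
(40*(0 + v(X(-1), -1))²)*(-20 - 1*8) = (40*(0 + (32 + 3))²)*(-20 - 1*8) = (40*(0 + 35)²)*(-20 - 8) = (40*35²)*(-28) = (40*1225)*(-28) = 49000*(-28) = -1372000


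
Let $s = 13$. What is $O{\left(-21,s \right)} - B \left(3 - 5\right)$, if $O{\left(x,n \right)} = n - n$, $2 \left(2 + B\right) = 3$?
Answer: $-1$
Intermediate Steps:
$B = - \frac{1}{2}$ ($B = -2 + \frac{1}{2} \cdot 3 = -2 + \frac{3}{2} = - \frac{1}{2} \approx -0.5$)
$O{\left(x,n \right)} = 0$
$O{\left(-21,s \right)} - B \left(3 - 5\right) = 0 - - \frac{3 - 5}{2} = 0 - \left(- \frac{1}{2}\right) \left(-2\right) = 0 - 1 = -1$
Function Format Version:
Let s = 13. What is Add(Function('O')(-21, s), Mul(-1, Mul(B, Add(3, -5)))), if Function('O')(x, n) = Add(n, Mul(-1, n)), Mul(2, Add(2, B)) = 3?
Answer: -1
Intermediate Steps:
B = Rational(-1, 2) (B = Add(-2, Mul(Rational(1, 2), 3)) = Add(-2, Rational(3, 2)) = Rational(-1, 2) ≈ -0.50000)
Function('O')(x, n) = 0
Add(Function('O')(-21, s), Mul(-1, Mul(B, Add(3, -5)))) = Add(0, Mul(-1, Mul(Rational(-1, 2), Add(3, -5)))) = Add(0, Mul(-1, Mul(Rational(-1, 2), -2))) = Add(0, Mul(-1, 1)) = Add(0, -1) = -1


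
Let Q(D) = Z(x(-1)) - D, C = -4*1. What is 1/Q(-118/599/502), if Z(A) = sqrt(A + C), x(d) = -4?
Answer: 8870591/180838577889 - 45209643602*I*sqrt(2)/180838577889 ≈ 4.9053e-5 - 0.35355*I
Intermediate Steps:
C = -4
Z(A) = sqrt(-4 + A) (Z(A) = sqrt(A - 4) = sqrt(-4 + A))
Q(D) = -D + 2*I*sqrt(2) (Q(D) = sqrt(-4 - 4) - D = sqrt(-8) - D = 2*I*sqrt(2) - D = -D + 2*I*sqrt(2))
1/Q(-118/599/502) = 1/(-(-118/599)/502 + 2*I*sqrt(2)) = 1/(-(-118*1/599)/502 + 2*I*sqrt(2)) = 1/(-(-118)/(599*502) + 2*I*sqrt(2)) = 1/(-1*(-59/150349) + 2*I*sqrt(2)) = 1/(59/150349 + 2*I*sqrt(2))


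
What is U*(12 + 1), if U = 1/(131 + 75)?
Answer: 13/206 ≈ 0.063107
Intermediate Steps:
U = 1/206 ≈ 0.0048544
U*(12 + 1) = (12 + 1)/206 = (1/206)*13 = 13/206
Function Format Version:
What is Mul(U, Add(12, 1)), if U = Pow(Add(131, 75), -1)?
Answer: Rational(13, 206) ≈ 0.063107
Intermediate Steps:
U = Rational(1, 206) (U = Pow(206, -1) = Rational(1, 206) ≈ 0.0048544)
Mul(U, Add(12, 1)) = Mul(Rational(1, 206), Add(12, 1)) = Mul(Rational(1, 206), 13) = Rational(13, 206)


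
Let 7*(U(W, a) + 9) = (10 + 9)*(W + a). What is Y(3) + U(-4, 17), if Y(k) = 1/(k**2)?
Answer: 1663/63 ≈ 26.397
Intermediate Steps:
U(W, a) = -9 + 19*W/7 + 19*a/7 (U(W, a) = -9 + ((10 + 9)*(W + a))/7 = -9 + (19*(W + a))/7 = -9 + (19*W + 19*a)/7 = -9 + (19*W/7 + 19*a/7) = -9 + 19*W/7 + 19*a/7)
Y(k) = k**(-2)
Y(3) + U(-4, 17) = 3**(-2) + (-9 + (19/7)*(-4) + (19/7)*17) = 1/9 + (-9 - 76/7 + 323/7) = 1/9 + 184/7 = 1663/63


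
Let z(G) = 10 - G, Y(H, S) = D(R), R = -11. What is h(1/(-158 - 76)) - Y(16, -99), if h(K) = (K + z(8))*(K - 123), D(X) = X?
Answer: -12839345/54756 ≈ -234.48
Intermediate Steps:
Y(H, S) = -11
h(K) = (-123 + K)*(2 + K) (h(K) = (K + (10 - 1*8))*(K - 123) = (K + (10 - 8))*(-123 + K) = (K + 2)*(-123 + K) = (2 + K)*(-123 + K) = (-123 + K)*(2 + K))
h(1/(-158 - 76)) - Y(16, -99) = (-246 + (1/(-158 - 76))**2 - 121/(-158 - 76)) - 1*(-11) = (-246 + (1/(-234))**2 - 121/(-234)) + 11 = (-246 + (-1/234)**2 - 121*(-1/234)) + 11 = (-246 + 1/54756 + 121/234) + 11 = -13441661/54756 + 11 = -12839345/54756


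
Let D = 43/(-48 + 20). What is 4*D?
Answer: -43/7 ≈ -6.1429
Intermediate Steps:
D = -43/28 (D = 43/(-28) = 43*(-1/28) = -43/28 ≈ -1.5357)
4*D = 4*(-43/28) = -43/7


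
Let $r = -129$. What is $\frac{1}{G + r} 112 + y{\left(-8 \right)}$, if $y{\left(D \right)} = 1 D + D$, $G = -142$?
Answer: $- \frac{4448}{271} \approx -16.413$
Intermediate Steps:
$y{\left(D \right)} = 2 D$ ($y{\left(D \right)} = D + D = 2 D$)
$\frac{1}{G + r} 112 + y{\left(-8 \right)} = \frac{1}{-142 - 129} \cdot 112 + 2 \left(-8\right) = \frac{1}{-271} \cdot 112 - 16 = \left(- \frac{1}{271}\right) 112 - 16 = - \frac{112}{271} - 16 = - \frac{4448}{271}$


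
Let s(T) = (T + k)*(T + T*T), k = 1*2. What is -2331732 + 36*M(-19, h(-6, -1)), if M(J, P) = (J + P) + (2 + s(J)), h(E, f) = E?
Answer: -2541864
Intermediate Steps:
k = 2
s(T) = (2 + T)*(T + T**2) (s(T) = (T + 2)*(T + T*T) = (2 + T)*(T + T**2))
M(J, P) = 2 + J + P + J*(2 + J**2 + 3*J) (M(J, P) = (J + P) + (2 + J*(2 + J**2 + 3*J)) = 2 + J + P + J*(2 + J**2 + 3*J))
-2331732 + 36*M(-19, h(-6, -1)) = -2331732 + 36*(2 - 19 - 6 - 19*(2 + (-19)**2 + 3*(-19))) = -2331732 + 36*(2 - 19 - 6 - 19*(2 + 361 - 57)) = -2331732 + 36*(2 - 19 - 6 - 19*306) = -2331732 + 36*(2 - 19 - 6 - 5814) = -2331732 + 36*(-5837) = -2331732 - 210132 = -2541864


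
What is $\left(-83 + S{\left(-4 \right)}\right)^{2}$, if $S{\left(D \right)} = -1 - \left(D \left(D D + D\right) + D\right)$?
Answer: $1024$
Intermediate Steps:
$S{\left(D \right)} = -1 - D - D \left(D + D^{2}\right)$ ($S{\left(D \right)} = -1 - \left(D \left(D^{2} + D\right) + D\right) = -1 - \left(D \left(D + D^{2}\right) + D\right) = -1 - \left(D + D \left(D + D^{2}\right)\right) = -1 - D - D \left(D + D^{2}\right)$)
$\left(-83 + S{\left(-4 \right)}\right)^{2} = \left(-83 - -51\right)^{2} = \left(-83 + \left(-1 + 4 - 16 + 64\right)\right)^{2} = \left(-83 + 51\right)^{2} = \left(-32\right)^{2} = 1024$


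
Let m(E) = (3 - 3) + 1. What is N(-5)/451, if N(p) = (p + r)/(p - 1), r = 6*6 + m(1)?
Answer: -16/1353 ≈ -0.011826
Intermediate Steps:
m(E) = 1 (m(E) = 0 + 1 = 1)
r = 37 (r = 6*6 + 1 = 36 + 1 = 37)
N(p) = (37 + p)/(-1 + p) (N(p) = (p + 37)/(p - 1) = (37 + p)/(-1 + p))
N(-5)/451 = ((37 - 5)/(-1 - 5))/451 = (32/(-6))/451 = (-⅙*32)/451 = (1/451)*(-16/3) = -16/1353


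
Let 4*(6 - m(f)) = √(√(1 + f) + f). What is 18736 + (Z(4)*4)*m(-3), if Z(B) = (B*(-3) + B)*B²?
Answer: 15664 + 128*√(-3 + I*√2) ≈ 15715.0 + 227.48*I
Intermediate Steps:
m(f) = 6 - √(f + √(1 + f))/4 (m(f) = 6 - √(√(1 + f) + f)/4 = 6 - √(f + √(1 + f))/4)
Z(B) = -2*B³ (Z(B) = (-3*B + B)*B² = (-2*B)*B² = -2*B³)
18736 + (Z(4)*4)*m(-3) = 18736 + (-2*4³*4)*(6 - √(-3 + √(1 - 3))/4) = 18736 + (-2*64*4)*(6 - √(-3 + √(-2))/4) = 18736 + (-128*4)*(6 - √(-3 + I*√2)/4) = 18736 - 512*(6 - √(-3 + I*√2)/4) = 18736 + (-3072 + 128*√(-3 + I*√2)) = 15664 + 128*√(-3 + I*√2)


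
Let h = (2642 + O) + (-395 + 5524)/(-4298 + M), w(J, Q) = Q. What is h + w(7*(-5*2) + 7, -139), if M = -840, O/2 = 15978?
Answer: 177045213/5138 ≈ 34458.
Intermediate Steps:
O = 31956 (O = 2*15978 = 31956)
h = 177759395/5138 (h = (2642 + 31956) + (-395 + 5524)/(-4298 - 840) = 34598 + 5129/(-5138) = 34598 + 5129*(-1/5138) = 34598 - 5129/5138 = 177759395/5138 ≈ 34597.)
h + w(7*(-5*2) + 7, -139) = 177759395/5138 - 139 = 177045213/5138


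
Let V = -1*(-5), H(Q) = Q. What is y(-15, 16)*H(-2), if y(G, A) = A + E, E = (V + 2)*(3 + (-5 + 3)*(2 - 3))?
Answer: -102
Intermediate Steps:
V = 5
E = 35 (E = (5 + 2)*(3 + (-5 + 3)*(2 - 3)) = 7*(3 - 2*(-1)) = 7*(3 + 2) = 7*5 = 35)
y(G, A) = 35 + A (y(G, A) = A + 35 = 35 + A)
y(-15, 16)*H(-2) = (35 + 16)*(-2) = 51*(-2) = -102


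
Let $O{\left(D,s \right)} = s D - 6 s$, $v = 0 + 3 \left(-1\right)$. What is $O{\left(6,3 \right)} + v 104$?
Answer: $-312$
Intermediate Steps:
$v = -3$ ($v = 0 - 3 = -3$)
$O{\left(D,s \right)} = - 6 s + D s$ ($O{\left(D,s \right)} = D s - 6 s = - 6 s + D s$)
$O{\left(6,3 \right)} + v 104 = 3 \left(-6 + 6\right) - 312 = 3 \cdot 0 - 312 = 0 - 312 = -312$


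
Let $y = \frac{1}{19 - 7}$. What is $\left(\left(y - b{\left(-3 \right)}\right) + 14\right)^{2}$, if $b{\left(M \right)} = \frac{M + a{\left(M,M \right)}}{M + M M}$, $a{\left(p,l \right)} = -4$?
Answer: $\frac{3721}{16} \approx 232.56$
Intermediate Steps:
$b{\left(M \right)} = \frac{-4 + M}{M + M^{2}}$ ($b{\left(M \right)} = \frac{M - 4}{M + M M} = \frac{-4 + M}{M + M^{2}}$)
$y = \frac{1}{12} \approx 0.083333$
$\left(\left(y - b{\left(-3 \right)}\right) + 14\right)^{2} = \left(\left(\frac{1}{12} - \frac{-4 - 3}{\left(-3\right) \left(1 - 3\right)}\right) + 14\right)^{2} = \left(\left(\frac{1}{12} - \left(- \frac{1}{3}\right) \frac{1}{-2} \left(-7\right)\right) + 14\right)^{2} = \left(\left(\frac{1}{12} - \left(- \frac{1}{3}\right) \left(- \frac{1}{2}\right) \left(-7\right)\right) + 14\right)^{2} = \left(\left(\frac{1}{12} - - \frac{7}{6}\right) + 14\right)^{2} = \left(\left(\frac{1}{12} + \frac{7}{6}\right) + 14\right)^{2} = \left(\frac{5}{4} + 14\right)^{2} = \left(\frac{61}{4}\right)^{2} = \frac{3721}{16}$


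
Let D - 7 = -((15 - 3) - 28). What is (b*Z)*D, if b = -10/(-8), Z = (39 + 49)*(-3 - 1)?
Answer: -10120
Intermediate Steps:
Z = -352 (Z = 88*(-4) = -352)
D = 23 (D = 7 - ((15 - 3) - 28) = 7 - (12 - 28) = 7 - 1*(-16) = 7 + 16 = 23)
b = 5/4 (b = -10*(-1)/8 = -5*(-1/4) = 5/4 ≈ 1.2500)
(b*Z)*D = ((5/4)*(-352))*23 = -440*23 = -10120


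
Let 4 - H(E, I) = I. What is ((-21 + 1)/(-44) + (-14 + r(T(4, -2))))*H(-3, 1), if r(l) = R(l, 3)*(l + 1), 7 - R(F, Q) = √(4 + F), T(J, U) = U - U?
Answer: -282/11 ≈ -25.636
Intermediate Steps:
T(J, U) = 0
H(E, I) = 4 - I
R(F, Q) = 7 - √(4 + F)
r(l) = (1 + l)*(7 - √(4 + l)) (r(l) = (7 - √(4 + l))*(l + 1) = (7 - √(4 + l))*(1 + l) = (1 + l)*(7 - √(4 + l)))
((-21 + 1)/(-44) + (-14 + r(T(4, -2))))*H(-3, 1) = ((-21 + 1)/(-44) + (-14 - (1 + 0)*(-7 + √(4 + 0))))*(4 - 1*1) = (-20*(-1/44) + (-14 - 1*1*(-7 + √4)))*(4 - 1) = (5/11 + (-14 - 1*1*(-7 + 2)))*3 = (5/11 + (-14 - 1*1*(-5)))*3 = (5/11 + (-14 + 5))*3 = (5/11 - 9)*3 = -94/11*3 = -282/11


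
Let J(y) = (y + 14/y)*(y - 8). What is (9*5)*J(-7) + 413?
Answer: 6488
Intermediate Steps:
J(y) = (-8 + y)*(y + 14/y) (J(y) = (y + 14/y)*(-8 + y) = (-8 + y)*(y + 14/y))
(9*5)*J(-7) + 413 = (9*5)*(14 + (-7)² - 112/(-7) - 8*(-7)) + 413 = 45*(14 + 49 - 112*(-⅐) + 56) + 413 = 45*(14 + 49 + 16 + 56) + 413 = 45*135 + 413 = 6075 + 413 = 6488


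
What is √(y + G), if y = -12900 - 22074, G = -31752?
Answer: 3*I*√7414 ≈ 258.31*I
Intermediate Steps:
y = -34974
√(y + G) = √(-34974 - 31752) = √(-66726) = 3*I*√7414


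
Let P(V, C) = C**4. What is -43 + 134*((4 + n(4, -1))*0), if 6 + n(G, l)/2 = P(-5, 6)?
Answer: -43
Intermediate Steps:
n(G, l) = 2580 (n(G, l) = -12 + 2*6**4 = -12 + 2*1296 = -12 + 2592 = 2580)
-43 + 134*((4 + n(4, -1))*0) = -43 + 134*((4 + 2580)*0) = -43 + 134*(2584*0) = -43 + 134*0 = -43 + 0 = -43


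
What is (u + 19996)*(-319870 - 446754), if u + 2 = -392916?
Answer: 285890955328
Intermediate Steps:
u = -392918 (u = -2 - 392916 = -392918)
(u + 19996)*(-319870 - 446754) = (-392918 + 19996)*(-319870 - 446754) = -372922*(-766624) = 285890955328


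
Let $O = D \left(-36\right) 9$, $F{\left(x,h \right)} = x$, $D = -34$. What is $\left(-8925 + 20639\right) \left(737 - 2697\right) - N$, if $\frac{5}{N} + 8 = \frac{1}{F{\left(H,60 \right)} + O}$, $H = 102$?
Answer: $- \frac{2042081416330}{88943} \approx -2.2959 \cdot 10^{7}$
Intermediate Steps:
$O = 11016$ ($O = \left(-34\right) \left(-36\right) 9 = 1224 \cdot 9 = 11016$)
$N = - \frac{55590}{88943}$ ($N = \frac{5}{-8 + \frac{1}{102 + 11016}} = \frac{5}{-8 + \frac{1}{11118}} = \frac{5}{- \frac{88943}{11118}} = 5 \left(- \frac{11118}{88943}\right) = - \frac{55590}{88943} \approx -0.62501$)
$\left(-8925 + 20639\right) \left(737 - 2697\right) - N = \left(-8925 + 20639\right) \left(737 - 2697\right) - - \frac{55590}{88943} = 11714 \left(-1960\right) + \frac{55590}{88943} = -22959440 + \frac{55590}{88943} = - \frac{2042081416330}{88943}$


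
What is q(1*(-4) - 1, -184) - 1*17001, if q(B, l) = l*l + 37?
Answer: 16892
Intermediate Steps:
q(B, l) = 37 + l² (q(B, l) = l² + 37 = 37 + l²)
q(1*(-4) - 1, -184) - 1*17001 = (37 + (-184)²) - 1*17001 = (37 + 33856) - 17001 = 33893 - 17001 = 16892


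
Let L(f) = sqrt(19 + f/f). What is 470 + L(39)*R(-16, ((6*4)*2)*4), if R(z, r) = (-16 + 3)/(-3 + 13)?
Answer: 470 - 13*sqrt(5)/5 ≈ 464.19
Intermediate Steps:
L(f) = 2*sqrt(5) (L(f) = sqrt(19 + 1) = sqrt(20) = 2*sqrt(5))
R(z, r) = -13/10
470 + L(39)*R(-16, ((6*4)*2)*4) = 470 + (2*sqrt(5))*(-13/10) = 470 - 13*sqrt(5)/5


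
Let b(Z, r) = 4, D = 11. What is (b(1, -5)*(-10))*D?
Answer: -440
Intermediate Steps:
(b(1, -5)*(-10))*D = (4*(-10))*11 = -40*11 = -440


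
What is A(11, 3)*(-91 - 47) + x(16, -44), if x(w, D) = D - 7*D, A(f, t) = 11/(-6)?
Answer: 517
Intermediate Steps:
A(f, t) = -11/6 (A(f, t) = 11*(-1/6) = -11/6)
x(w, D) = -6*D
A(11, 3)*(-91 - 47) + x(16, -44) = -11*(-91 - 47)/6 - 6*(-44) = -11/6*(-138) + 264 = 253 + 264 = 517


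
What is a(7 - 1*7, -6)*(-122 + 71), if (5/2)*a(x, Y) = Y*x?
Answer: 0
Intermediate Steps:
a(x, Y) = 2*Y*x/5 (a(x, Y) = 2*(Y*x)/5 = 2*Y*x/5)
a(7 - 1*7, -6)*(-122 + 71) = ((2/5)*(-6)*(7 - 1*7))*(-122 + 71) = ((2/5)*(-6)*(7 - 7))*(-51) = ((2/5)*(-6)*0)*(-51) = 0*(-51) = 0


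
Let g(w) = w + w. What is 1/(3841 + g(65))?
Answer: 1/3971 ≈ 0.00025183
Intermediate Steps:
g(w) = 2*w
1/(3841 + g(65)) = 1/(3841 + 2*65) = 1/(3841 + 130) = 1/3971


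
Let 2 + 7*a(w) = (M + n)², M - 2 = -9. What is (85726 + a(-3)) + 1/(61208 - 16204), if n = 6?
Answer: 27006045331/315028 ≈ 85726.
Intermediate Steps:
M = -7 (M = 2 - 9 = -7)
a(w) = -⅐ (a(w) = -2/7 + (-7 + 6)²/7 = -2/7 + (⅐)*(-1)² = -2/7 + (⅐)*1 = -2/7 + ⅐ = -⅐)
(85726 + a(-3)) + 1/(61208 - 16204) = (85726 - ⅐) + 1/(61208 - 16204) = 600081/7 + 1/45004 = 27006045331/315028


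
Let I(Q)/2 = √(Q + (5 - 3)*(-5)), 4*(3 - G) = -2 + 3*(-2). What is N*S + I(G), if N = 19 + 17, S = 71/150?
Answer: 426/25 + 2*I*√5 ≈ 17.04 + 4.4721*I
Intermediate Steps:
G = 5 (G = 3 - (-2 + 3*(-2))/4 = 3 - (-2 - 6)/4 = 3 - ¼*(-8) = 3 + 2 = 5)
S = 71/150 (S = 71*(1/150) = 71/150 ≈ 0.47333)
I(Q) = 2*√(-10 + Q) (I(Q) = 2*√(Q + (5 - 3)*(-5)) = 2*√(Q + 2*(-5)) = 2*√(Q - 10) = 2*√(-10 + Q))
N = 36
N*S + I(G) = 36*(71/150) + 2*√(-10 + 5) = 426/25 + 2*√(-5) = 426/25 + 2*(I*√5) = 426/25 + 2*I*√5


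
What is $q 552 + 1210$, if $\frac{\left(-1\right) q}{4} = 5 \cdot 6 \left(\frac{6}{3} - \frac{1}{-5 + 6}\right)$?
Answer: $-65030$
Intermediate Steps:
$q = -120$ ($q = - 4 \cdot 5 \cdot 6 \left(\frac{6}{3} - \frac{1}{-5 + 6}\right) = - 4 \cdot 30 \left(6 \cdot \frac{1}{3} - 1^{-1}\right) = - 4 \cdot 30 \left(2 - 1\right) = - 4 \cdot 30 \cdot 1 = \left(-4\right) 30 = -120$)
$q 552 + 1210 = \left(-120\right) 552 + 1210 = -66240 + 1210 = -65030$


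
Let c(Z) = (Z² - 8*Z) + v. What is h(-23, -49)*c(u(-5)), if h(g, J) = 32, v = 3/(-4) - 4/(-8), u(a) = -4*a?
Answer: 7672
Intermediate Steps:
v = -¼ (v = 3*(-¼) - 4*(-⅛) = -¾ + ½ = -¼ ≈ -0.25000)
c(Z) = -¼ + Z² - 8*Z (c(Z) = (Z² - 8*Z) - ¼ = -¼ + Z² - 8*Z)
h(-23, -49)*c(u(-5)) = 32*(-¼ + (-4*(-5))² - (-32)*(-5)) = 32*(-¼ + 20² - 8*20) = 32*(-¼ + 400 - 160) = 32*(959/4) = 7672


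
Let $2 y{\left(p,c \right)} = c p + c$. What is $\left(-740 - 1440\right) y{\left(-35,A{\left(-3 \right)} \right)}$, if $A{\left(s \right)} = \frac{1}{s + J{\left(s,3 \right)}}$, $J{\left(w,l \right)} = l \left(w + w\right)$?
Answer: $- \frac{37060}{21} \approx -1764.8$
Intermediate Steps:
$J{\left(w,l \right)} = 2 l w$ ($J{\left(w,l \right)} = l 2 w = 2 l w$)
$A{\left(s \right)} = \frac{1}{7 s}$ ($A{\left(s \right)} = \frac{1}{s + 2 \cdot 3 s} = \frac{1}{s + 6 s} = \frac{1}{7 s}$)
$y{\left(p,c \right)} = \frac{c}{2} + \frac{c p}{2}$ ($y{\left(p,c \right)} = \frac{c p + c}{2} = \frac{c + c p}{2} = \frac{c}{2} + \frac{c p}{2}$)
$\left(-740 - 1440\right) y{\left(-35,A{\left(-3 \right)} \right)} = \left(-740 - 1440\right) \frac{\frac{1}{7 \left(-3\right)} \left(1 - 35\right)}{2} = - 2180 \cdot \frac{1}{2} \cdot \frac{1}{7} \left(- \frac{1}{3}\right) \left(-34\right) = - 2180 \cdot \frac{1}{2} \left(- \frac{1}{21}\right) \left(-34\right) = \left(-2180\right) \frac{17}{21} = - \frac{37060}{21}$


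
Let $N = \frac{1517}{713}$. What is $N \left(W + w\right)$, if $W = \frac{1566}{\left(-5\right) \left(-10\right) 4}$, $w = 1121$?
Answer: $\frac{171243511}{71300} \approx 2401.7$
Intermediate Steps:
$N = \frac{1517}{713}$ ($N = 1517 \cdot \frac{1}{713} = \frac{1517}{713} \approx 2.1276$)
$W = \frac{783}{100}$ ($W = \frac{1566}{50 \cdot 4} = \frac{1566}{200} = 1566 \cdot \frac{1}{200} = \frac{783}{100} \approx 7.83$)
$N \left(W + w\right) = \frac{1517 \left(\frac{783}{100} + 1121\right)}{713} = \frac{1517}{713} \cdot \frac{112883}{100} = \frac{171243511}{71300}$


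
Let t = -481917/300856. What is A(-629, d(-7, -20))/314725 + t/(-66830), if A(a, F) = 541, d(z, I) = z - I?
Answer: 2205825806701/1265585166883600 ≈ 0.0017429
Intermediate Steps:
t = -481917/300856 (t = -481917*1/300856 = -481917/300856 ≈ -1.6018)
A(-629, d(-7, -20))/314725 + t/(-66830) = 541/314725 - 481917/300856/(-66830) = 541*(1/314725) - 481917/300856*(-1/66830) = 541/314725 + 481917/20106206480 = 2205825806701/1265585166883600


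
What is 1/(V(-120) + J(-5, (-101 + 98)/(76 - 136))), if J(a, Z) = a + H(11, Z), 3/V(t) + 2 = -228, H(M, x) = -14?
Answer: -230/4373 ≈ -0.052595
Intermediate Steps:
V(t) = -3/230 (V(t) = 3/(-2 - 228) = 3/(-230) = 3*(-1/230) = -3/230)
J(a, Z) = -14 + a (J(a, Z) = a - 14 = -14 + a)
1/(V(-120) + J(-5, (-101 + 98)/(76 - 136))) = 1/(-3/230 + (-14 - 5)) = 1/(-3/230 - 19) = 1/(-4373/230) = -230/4373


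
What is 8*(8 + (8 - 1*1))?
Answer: 120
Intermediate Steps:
8*(8 + (8 - 1*1)) = 8*(8 + (8 - 1)) = 8*(8 + 7) = 8*15 = 120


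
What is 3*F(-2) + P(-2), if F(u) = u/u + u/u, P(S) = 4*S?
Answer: -2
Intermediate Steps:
F(u) = 2 (F(u) = 1 + 1 = 2)
3*F(-2) + P(-2) = 3*2 + 4*(-2) = 6 - 8 = -2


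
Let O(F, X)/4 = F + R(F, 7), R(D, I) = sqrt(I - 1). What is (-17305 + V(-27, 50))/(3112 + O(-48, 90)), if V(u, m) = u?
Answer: -1581545/266447 + 4333*sqrt(6)/532894 ≈ -5.9158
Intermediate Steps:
R(D, I) = sqrt(-1 + I)
O(F, X) = 4*F + 4*sqrt(6) (O(F, X) = 4*(F + sqrt(-1 + 7)) = 4*(F + sqrt(6)) = 4*F + 4*sqrt(6))
(-17305 + V(-27, 50))/(3112 + O(-48, 90)) = (-17305 - 27)/(3112 + (4*(-48) + 4*sqrt(6))) = -17332/(3112 + (-192 + 4*sqrt(6))) = -17332/(2920 + 4*sqrt(6))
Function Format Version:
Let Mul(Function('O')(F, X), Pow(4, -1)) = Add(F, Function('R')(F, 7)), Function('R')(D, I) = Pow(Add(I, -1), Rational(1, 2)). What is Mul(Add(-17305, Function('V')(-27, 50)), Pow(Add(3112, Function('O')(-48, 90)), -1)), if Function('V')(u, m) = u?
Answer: Add(Rational(-1581545, 266447), Mul(Rational(4333, 532894), Pow(6, Rational(1, 2)))) ≈ -5.9158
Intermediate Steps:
Function('R')(D, I) = Pow(Add(-1, I), Rational(1, 2))
Function('O')(F, X) = Add(Mul(4, F), Mul(4, Pow(6, Rational(1, 2)))) (Function('O')(F, X) = Mul(4, Add(F, Pow(Add(-1, 7), Rational(1, 2)))) = Mul(4, Add(F, Pow(6, Rational(1, 2)))) = Add(Mul(4, F), Mul(4, Pow(6, Rational(1, 2)))))
Mul(Add(-17305, Function('V')(-27, 50)), Pow(Add(3112, Function('O')(-48, 90)), -1)) = Mul(Add(-17305, -27), Pow(Add(3112, Add(Mul(4, -48), Mul(4, Pow(6, Rational(1, 2))))), -1)) = Mul(-17332, Pow(Add(3112, Add(-192, Mul(4, Pow(6, Rational(1, 2))))), -1)) = Mul(-17332, Pow(Add(2920, Mul(4, Pow(6, Rational(1, 2)))), -1))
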